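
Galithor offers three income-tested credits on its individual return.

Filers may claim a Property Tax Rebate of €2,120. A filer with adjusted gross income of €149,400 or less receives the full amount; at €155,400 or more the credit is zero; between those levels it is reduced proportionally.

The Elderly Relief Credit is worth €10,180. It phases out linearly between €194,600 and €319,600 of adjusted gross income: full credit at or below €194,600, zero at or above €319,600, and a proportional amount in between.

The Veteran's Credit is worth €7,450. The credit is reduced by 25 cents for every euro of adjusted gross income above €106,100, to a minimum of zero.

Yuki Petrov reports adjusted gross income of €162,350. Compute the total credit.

€10,180

Property Tax Rebate: €162,350 is at or above €155,400, so the credit is €0.
Elderly Relief Credit: €162,350 is at or below the €194,600 threshold, so the full €10,180 applies.
Veteran's Credit: 25% of the €56,250 excess over €106,100 is €14,062.50 ≥ base, so the credit is €0.
Total: €0 + €10,180 + €0 = €10,180.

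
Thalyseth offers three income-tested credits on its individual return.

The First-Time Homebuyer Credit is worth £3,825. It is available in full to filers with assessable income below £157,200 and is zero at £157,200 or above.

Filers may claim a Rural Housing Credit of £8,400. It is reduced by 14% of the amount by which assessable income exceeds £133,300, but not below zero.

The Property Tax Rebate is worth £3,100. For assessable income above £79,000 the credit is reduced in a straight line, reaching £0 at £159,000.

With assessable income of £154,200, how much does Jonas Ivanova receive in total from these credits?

First-Time Homebuyer Credit: £154,200 is below the £157,200 cutoff, so the full £3,825 applies.
Rural Housing Credit: 14% of the £20,900 excess over £133,300 is £2,926; credit = £8,400 − £2,926 = £5,474.
Property Tax Rebate: £154,200 is £75,200 into a £80,000 phase-out range, leaving 4,800/80,000 of the credit: £3,100 × 4,800/80,000 = £186.
Total: £3,825 + £5,474 + £186 = £9,485.

£9,485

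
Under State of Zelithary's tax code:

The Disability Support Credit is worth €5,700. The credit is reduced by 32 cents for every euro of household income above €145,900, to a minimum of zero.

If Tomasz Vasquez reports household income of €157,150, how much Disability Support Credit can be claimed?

€2,100

Disability Support Credit: 32% of the €11,250 excess over €145,900 is €3,600; credit = €5,700 − €3,600 = €2,100.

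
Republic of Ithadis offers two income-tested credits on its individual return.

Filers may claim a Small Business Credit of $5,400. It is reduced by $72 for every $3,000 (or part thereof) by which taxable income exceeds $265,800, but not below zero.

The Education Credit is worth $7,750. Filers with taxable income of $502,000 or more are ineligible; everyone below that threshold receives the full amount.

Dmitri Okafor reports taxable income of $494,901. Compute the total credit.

Small Business Credit: income exceeds $265,800 by $229,101 → 77 increments × $72 = $5,544 ≥ base, so the credit is $0.
Education Credit: $494,901 is below the $502,000 cutoff, so the full $7,750 applies.
Total: $0 + $7,750 = $7,750.

$7,750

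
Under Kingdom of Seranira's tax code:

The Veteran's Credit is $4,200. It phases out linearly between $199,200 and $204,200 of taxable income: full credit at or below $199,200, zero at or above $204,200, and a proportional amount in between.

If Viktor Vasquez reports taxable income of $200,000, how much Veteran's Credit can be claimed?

$3,528

Veteran's Credit: $200,000 is $800 into a $5,000 phase-out range, leaving 4,200/5,000 of the credit: $4,200 × 4,200/5,000 = $3,528.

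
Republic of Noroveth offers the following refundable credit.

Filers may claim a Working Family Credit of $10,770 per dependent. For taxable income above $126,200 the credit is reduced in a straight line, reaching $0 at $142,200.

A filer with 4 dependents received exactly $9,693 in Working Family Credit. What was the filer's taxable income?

Full credit = 4 × $10,770 = $43,080.
$9,693 is 9,693/43,080 of the full $43,080, so 33,387/43,080 of the $16,000 range has been used: income = $126,200 + $16,000 × 33,387/43,080 = $138,600.

$138,600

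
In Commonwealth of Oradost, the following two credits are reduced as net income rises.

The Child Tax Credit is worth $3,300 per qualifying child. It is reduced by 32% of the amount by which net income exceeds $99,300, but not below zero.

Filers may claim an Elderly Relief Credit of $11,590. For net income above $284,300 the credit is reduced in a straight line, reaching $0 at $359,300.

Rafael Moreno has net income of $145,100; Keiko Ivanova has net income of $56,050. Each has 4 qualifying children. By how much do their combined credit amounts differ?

$13,200

Rafael ($145,100): Child Tax Credit: base = 4 × $3,300 = $13,200. 32% of the $45,800 excess over $99,300 is $14,656 ≥ base, so the credit is $0. Elderly Relief Credit: $145,100 is at or below the $284,300 threshold, so the full $11,590 applies. total $0 + $11,590 = $11,590
Keiko ($56,050): Child Tax Credit: base = 4 × $3,300 = $13,200. $56,050 is at or below the $99,300 threshold, so the full $13,200 applies. Elderly Relief Credit: $56,050 is at or below the $284,300 threshold, so the full $11,590 applies. total $13,200 + $11,590 = $24,790
Difference: |$11,590 − $24,790| = $13,200.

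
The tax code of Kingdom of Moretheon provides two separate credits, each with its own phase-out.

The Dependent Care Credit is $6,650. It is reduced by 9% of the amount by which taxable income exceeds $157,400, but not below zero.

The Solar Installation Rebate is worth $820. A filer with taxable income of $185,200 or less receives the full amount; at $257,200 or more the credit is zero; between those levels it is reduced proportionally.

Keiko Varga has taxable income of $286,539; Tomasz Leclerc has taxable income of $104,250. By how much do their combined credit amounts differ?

Keiko ($286,539): Dependent Care Credit: 9% of the $129,139 excess over $157,400 is $11,622.51 ≥ base, so the credit is $0. Solar Installation Rebate: $286,539 is at or above $257,200, so the credit is $0. total $0 + $0 = $0
Tomasz ($104,250): Dependent Care Credit: $104,250 is at or below the $157,400 threshold, so the full $6,650 applies. Solar Installation Rebate: $104,250 is at or below the $185,200 threshold, so the full $820 applies. total $6,650 + $820 = $7,470
Difference: |$0 − $7,470| = $7,470.

$7,470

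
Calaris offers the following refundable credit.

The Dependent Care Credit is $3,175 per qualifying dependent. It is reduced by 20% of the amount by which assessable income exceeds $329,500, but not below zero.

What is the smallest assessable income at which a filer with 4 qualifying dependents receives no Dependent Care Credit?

$393,000

Full credit = 4 × $3,175 = $12,700.
The credit falls by 20% of each dollar above $329,500, so it reaches zero when the excess is $12,700 / 20% = $63,500: income = $329,500 + $63,500 = $393,000.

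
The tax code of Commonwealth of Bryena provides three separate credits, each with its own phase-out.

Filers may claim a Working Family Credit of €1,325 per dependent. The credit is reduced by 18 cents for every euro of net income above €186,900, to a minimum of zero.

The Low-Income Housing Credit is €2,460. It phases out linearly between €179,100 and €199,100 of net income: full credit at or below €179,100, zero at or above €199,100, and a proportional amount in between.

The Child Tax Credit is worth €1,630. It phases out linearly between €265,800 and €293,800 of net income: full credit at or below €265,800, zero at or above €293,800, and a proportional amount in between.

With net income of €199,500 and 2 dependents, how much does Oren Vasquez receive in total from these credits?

Working Family Credit: base = 2 × €1,325 = €2,650. 18% of the €12,600 excess over €186,900 is €2,268; credit = €2,650 − €2,268 = €382.
Low-Income Housing Credit: €199,500 is at or above €199,100, so the credit is €0.
Child Tax Credit: €199,500 is at or below the €265,800 threshold, so the full €1,630 applies.
Total: €382 + €0 + €1,630 = €2,012.

€2,012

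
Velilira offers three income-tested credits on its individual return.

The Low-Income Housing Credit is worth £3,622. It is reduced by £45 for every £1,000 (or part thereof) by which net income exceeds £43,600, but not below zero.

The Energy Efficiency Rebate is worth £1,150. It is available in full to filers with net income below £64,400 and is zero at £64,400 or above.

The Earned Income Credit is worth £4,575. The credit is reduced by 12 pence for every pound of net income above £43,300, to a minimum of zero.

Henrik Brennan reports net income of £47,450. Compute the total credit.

£8,669

Low-Income Housing Credit: income exceeds £43,600 by £3,850, which is 4 full-or-partial £1,000 increments; reduction = 4 × £45 = £180, leaving £3,442.
Energy Efficiency Rebate: £47,450 is below the £64,400 cutoff, so the full £1,150 applies.
Earned Income Credit: 12% of the £4,150 excess over £43,300 is £498; credit = £4,575 − £498 = £4,077.
Total: £3,442 + £1,150 + £4,077 = £8,669.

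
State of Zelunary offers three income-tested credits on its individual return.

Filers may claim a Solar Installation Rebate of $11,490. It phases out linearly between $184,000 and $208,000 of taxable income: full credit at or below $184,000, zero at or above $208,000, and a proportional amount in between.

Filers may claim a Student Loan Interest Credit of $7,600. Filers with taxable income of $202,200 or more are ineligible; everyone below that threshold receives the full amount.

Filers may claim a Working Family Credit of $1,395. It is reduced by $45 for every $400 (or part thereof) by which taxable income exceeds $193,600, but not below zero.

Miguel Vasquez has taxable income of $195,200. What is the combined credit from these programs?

$14,943

Solar Installation Rebate: $195,200 is $11,200 into a $24,000 phase-out range, leaving 12,800/24,000 of the credit: $11,490 × 12,800/24,000 = $6,128.
Student Loan Interest Credit: $195,200 is below the $202,200 cutoff, so the full $7,600 applies.
Working Family Credit: income exceeds $193,600 by $1,600, which is 4 full-or-partial $400 increments; reduction = 4 × $45 = $180, leaving $1,215.
Total: $6,128 + $7,600 + $1,215 = $14,943.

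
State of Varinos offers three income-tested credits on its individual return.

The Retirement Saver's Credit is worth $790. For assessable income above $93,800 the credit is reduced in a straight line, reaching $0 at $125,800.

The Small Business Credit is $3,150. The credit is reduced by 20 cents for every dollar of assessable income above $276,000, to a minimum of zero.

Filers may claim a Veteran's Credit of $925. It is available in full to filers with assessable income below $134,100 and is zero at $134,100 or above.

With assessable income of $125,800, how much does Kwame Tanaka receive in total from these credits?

$4,075

Retirement Saver's Credit: $125,800 is at or above $125,800, so the credit is $0.
Small Business Credit: $125,800 is at or below the $276,000 threshold, so the full $3,150 applies.
Veteran's Credit: $125,800 is below the $134,100 cutoff, so the full $925 applies.
Total: $0 + $3,150 + $925 = $4,075.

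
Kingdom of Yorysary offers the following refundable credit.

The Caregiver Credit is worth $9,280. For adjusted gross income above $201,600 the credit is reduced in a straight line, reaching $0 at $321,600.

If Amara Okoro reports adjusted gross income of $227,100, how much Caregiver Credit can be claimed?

Caregiver Credit: $227,100 is $25,500 into a $120,000 phase-out range, leaving 94,500/120,000 of the credit: $9,280 × 94,500/120,000 = $7,308.

$7,308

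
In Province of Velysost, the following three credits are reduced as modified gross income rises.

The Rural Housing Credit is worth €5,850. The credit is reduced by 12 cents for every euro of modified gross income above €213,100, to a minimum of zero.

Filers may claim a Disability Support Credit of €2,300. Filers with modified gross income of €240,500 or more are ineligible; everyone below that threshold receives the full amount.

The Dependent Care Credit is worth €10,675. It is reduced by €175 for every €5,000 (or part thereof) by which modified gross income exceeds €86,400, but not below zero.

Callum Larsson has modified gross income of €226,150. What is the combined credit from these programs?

€12,359

Rural Housing Credit: 12% of the €13,050 excess over €213,100 is €1,566; credit = €5,850 − €1,566 = €4,284.
Disability Support Credit: €226,150 is below the €240,500 cutoff, so the full €2,300 applies.
Dependent Care Credit: income exceeds €86,400 by €139,750, which is 28 full-or-partial €5,000 increments; reduction = 28 × €175 = €4,900, leaving €5,775.
Total: €4,284 + €2,300 + €5,775 = €12,359.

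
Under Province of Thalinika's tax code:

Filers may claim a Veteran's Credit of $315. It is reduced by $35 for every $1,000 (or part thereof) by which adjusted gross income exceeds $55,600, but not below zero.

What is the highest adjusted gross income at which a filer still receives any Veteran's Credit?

After 8 increments the reduction is 8 × $35 = $280, leaving $35; one more increment wipes it out. Increment 8 ends at excess 8 × $1,000 = $8,000, so the highest qualifying income is $55,600 + $8,000 = $63,600.

$63,600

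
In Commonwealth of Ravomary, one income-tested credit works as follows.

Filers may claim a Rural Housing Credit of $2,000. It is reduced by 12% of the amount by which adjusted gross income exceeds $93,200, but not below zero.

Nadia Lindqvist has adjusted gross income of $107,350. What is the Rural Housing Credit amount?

Rural Housing Credit: 12% of the $14,150 excess over $93,200 is $1,698; credit = $2,000 − $1,698 = $302.

$302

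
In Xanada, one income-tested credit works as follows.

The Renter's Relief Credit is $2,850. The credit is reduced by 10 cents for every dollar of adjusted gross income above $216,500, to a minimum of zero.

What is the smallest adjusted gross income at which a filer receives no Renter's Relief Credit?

The credit falls by 10% of each dollar above $216,500, so it reaches zero when the excess is $2,850 / 10% = $28,500: income = $216,500 + $28,500 = $245,000.

$245,000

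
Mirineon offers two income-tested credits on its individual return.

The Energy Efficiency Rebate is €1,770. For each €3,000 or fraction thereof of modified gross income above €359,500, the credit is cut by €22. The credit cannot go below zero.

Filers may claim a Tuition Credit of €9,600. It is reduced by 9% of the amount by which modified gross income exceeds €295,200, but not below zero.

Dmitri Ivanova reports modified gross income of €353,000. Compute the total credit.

Energy Efficiency Rebate: €353,000 is at or below the €359,500 threshold, so the full €1,770 applies.
Tuition Credit: 9% of the €57,800 excess over €295,200 is €5,202; credit = €9,600 − €5,202 = €4,398.
Total: €1,770 + €4,398 = €6,168.

€6,168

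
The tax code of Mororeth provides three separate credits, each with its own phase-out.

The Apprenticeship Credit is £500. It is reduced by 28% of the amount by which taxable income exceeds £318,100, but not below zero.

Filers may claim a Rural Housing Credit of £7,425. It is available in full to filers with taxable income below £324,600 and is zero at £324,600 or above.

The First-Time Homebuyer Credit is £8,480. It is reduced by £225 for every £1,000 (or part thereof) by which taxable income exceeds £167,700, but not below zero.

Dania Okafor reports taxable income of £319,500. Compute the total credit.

Apprenticeship Credit: 28% of the £1,400 excess over £318,100 is £392; credit = £500 − £392 = £108.
Rural Housing Credit: £319,500 is below the £324,600 cutoff, so the full £7,425 applies.
First-Time Homebuyer Credit: income exceeds £167,700 by £151,800 → 152 increments × £225 = £34,200 ≥ base, so the credit is £0.
Total: £108 + £7,425 + £0 = £7,533.

£7,533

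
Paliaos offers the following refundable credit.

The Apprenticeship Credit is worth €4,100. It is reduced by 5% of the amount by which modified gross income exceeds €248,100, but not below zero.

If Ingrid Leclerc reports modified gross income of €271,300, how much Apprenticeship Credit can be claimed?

Apprenticeship Credit: 5% of the €23,200 excess over €248,100 is €1,160; credit = €4,100 − €1,160 = €2,940.

€2,940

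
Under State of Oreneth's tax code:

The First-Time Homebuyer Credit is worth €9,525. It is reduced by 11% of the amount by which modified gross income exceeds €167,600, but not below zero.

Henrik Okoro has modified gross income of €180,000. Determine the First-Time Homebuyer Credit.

€8,161

First-Time Homebuyer Credit: 11% of the €12,400 excess over €167,600 is €1,364; credit = €9,525 − €1,364 = €8,161.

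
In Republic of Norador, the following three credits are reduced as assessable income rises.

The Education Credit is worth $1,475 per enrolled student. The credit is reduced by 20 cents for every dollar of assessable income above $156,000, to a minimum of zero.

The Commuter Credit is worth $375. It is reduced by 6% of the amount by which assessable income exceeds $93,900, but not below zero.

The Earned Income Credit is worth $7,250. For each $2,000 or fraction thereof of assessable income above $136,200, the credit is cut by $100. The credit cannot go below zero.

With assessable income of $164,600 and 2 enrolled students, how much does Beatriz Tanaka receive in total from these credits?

Education Credit: base = 2 × $1,475 = $2,950. 20% of the $8,600 excess over $156,000 is $1,720; credit = $2,950 − $1,720 = $1,230.
Commuter Credit: 6% of the $70,700 excess over $93,900 is $4,242 ≥ base, so the credit is $0.
Earned Income Credit: income exceeds $136,200 by $28,400, which is 15 full-or-partial $2,000 increments; reduction = 15 × $100 = $1,500, leaving $5,750.
Total: $1,230 + $0 + $5,750 = $6,980.

$6,980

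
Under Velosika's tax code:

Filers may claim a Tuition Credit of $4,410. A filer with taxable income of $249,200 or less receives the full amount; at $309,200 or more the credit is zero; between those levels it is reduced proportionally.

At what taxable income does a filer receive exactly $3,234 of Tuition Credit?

$265,200

$3,234 is 3,234/4,410 of the full $4,410, so 1,176/4,410 of the $60,000 range has been used: income = $249,200 + $60,000 × 1,176/4,410 = $265,200.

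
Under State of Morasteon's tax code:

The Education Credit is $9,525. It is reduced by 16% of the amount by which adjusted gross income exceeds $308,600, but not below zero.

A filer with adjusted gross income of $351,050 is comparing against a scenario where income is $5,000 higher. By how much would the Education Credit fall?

At $351,050 — 16% of the $42,450 excess over $308,600 is $6,792; credit = $9,525 − $6,792 = $2,733.
At $356,050 — 16% of the $47,450 excess over $308,600 is $7,592; credit = $9,525 − $7,592 = $1,933.
Lost: $2,733 − $1,933 = $800.

$800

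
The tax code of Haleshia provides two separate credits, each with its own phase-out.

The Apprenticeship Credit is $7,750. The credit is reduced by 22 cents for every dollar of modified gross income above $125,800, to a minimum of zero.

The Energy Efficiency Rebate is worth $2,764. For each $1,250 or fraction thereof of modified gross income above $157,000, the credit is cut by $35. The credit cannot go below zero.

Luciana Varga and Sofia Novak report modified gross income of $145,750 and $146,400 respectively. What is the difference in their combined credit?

$143

Luciana ($145,750): Apprenticeship Credit: 22% of the $19,950 excess over $125,800 is $4,389; credit = $7,750 − $4,389 = $3,361. Energy Efficiency Rebate: $145,750 is at or below the $157,000 threshold, so the full $2,764 applies. total $3,361 + $2,764 = $6,125
Sofia ($146,400): Apprenticeship Credit: 22% of the $20,600 excess over $125,800 is $4,532; credit = $7,750 − $4,532 = $3,218. Energy Efficiency Rebate: $146,400 is at or below the $157,000 threshold, so the full $2,764 applies. total $3,218 + $2,764 = $5,982
Difference: |$6,125 − $5,982| = $143.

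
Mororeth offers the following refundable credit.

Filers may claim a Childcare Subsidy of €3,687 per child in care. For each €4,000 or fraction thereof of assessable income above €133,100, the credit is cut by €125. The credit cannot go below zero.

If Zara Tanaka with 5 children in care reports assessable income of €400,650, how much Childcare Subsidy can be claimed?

Childcare Subsidy: base = 5 × €3,687 = €18,435. income exceeds €133,100 by €267,550, which is 67 full-or-partial €4,000 increments; reduction = 67 × €125 = €8,375, leaving €10,060.

€10,060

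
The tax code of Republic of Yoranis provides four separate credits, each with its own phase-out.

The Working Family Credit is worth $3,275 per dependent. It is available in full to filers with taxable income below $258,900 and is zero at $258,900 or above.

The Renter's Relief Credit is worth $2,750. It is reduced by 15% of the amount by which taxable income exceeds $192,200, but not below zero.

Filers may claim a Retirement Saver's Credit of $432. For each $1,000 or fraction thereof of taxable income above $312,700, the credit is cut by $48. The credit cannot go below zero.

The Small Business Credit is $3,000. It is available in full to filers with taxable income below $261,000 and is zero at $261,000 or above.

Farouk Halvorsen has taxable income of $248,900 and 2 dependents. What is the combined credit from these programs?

$9,982

Working Family Credit: base = 2 × $3,275 = $6,550. $248,900 is below the $258,900 cutoff, so the full $6,550 applies.
Renter's Relief Credit: 15% of the $56,700 excess over $192,200 is $8,505 ≥ base, so the credit is $0.
Retirement Saver's Credit: $248,900 is at or below the $312,700 threshold, so the full $432 applies.
Small Business Credit: $248,900 is below the $261,000 cutoff, so the full $3,000 applies.
Total: $6,550 + $0 + $432 + $3,000 = $9,982.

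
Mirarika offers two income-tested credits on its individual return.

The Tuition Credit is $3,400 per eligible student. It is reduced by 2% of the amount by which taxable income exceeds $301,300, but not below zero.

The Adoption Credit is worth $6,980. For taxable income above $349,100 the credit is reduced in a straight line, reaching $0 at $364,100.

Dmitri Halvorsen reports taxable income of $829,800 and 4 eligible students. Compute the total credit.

$3,030

Tuition Credit: base = 4 × $3,400 = $13,600. 2% of the $528,500 excess over $301,300 is $10,570; credit = $13,600 − $10,570 = $3,030.
Adoption Credit: $829,800 is at or above $364,100, so the credit is $0.
Total: $3,030 + $0 = $3,030.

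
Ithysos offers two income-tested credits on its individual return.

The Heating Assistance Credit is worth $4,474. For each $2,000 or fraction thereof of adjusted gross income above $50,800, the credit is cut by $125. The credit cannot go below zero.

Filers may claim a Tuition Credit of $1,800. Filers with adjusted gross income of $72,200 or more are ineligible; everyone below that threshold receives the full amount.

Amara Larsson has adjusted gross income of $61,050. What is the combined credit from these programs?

Heating Assistance Credit: income exceeds $50,800 by $10,250, which is 6 full-or-partial $2,000 increments; reduction = 6 × $125 = $750, leaving $3,724.
Tuition Credit: $61,050 is below the $72,200 cutoff, so the full $1,800 applies.
Total: $3,724 + $1,800 = $5,524.

$5,524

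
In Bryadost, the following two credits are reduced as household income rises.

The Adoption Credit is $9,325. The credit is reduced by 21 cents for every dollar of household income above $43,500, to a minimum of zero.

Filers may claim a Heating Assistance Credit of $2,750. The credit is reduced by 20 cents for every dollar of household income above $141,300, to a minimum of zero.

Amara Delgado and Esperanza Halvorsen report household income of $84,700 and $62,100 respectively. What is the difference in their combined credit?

Amara ($84,700): Adoption Credit: 21% of the $41,200 excess over $43,500 is $8,652; credit = $9,325 − $8,652 = $673. Heating Assistance Credit: $84,700 is at or below the $141,300 threshold, so the full $2,750 applies. total $673 + $2,750 = $3,423
Esperanza ($62,100): Adoption Credit: 21% of the $18,600 excess over $43,500 is $3,906; credit = $9,325 − $3,906 = $5,419. Heating Assistance Credit: $62,100 is at or below the $141,300 threshold, so the full $2,750 applies. total $5,419 + $2,750 = $8,169
Difference: |$3,423 − $8,169| = $4,746.

$4,746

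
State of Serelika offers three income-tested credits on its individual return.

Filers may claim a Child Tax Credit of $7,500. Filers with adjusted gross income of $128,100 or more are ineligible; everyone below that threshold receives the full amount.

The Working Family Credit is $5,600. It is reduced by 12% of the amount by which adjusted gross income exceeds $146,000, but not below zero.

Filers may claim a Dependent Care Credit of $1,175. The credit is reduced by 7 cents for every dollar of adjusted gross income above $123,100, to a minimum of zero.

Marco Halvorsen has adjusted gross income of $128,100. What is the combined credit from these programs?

Child Tax Credit: $128,100 meets or exceeds the $128,100 cutoff, so the credit is $0.
Working Family Credit: $128,100 is at or below the $146,000 threshold, so the full $5,600 applies.
Dependent Care Credit: 7% of the $5,000 excess over $123,100 is $350; credit = $1,175 − $350 = $825.
Total: $0 + $5,600 + $825 = $6,425.

$6,425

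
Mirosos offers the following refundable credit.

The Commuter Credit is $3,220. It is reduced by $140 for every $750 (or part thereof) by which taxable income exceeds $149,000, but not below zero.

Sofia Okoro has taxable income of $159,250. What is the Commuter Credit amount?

Commuter Credit: income exceeds $149,000 by $10,250, which is 14 full-or-partial $750 increments; reduction = 14 × $140 = $1,960, leaving $1,260.

$1,260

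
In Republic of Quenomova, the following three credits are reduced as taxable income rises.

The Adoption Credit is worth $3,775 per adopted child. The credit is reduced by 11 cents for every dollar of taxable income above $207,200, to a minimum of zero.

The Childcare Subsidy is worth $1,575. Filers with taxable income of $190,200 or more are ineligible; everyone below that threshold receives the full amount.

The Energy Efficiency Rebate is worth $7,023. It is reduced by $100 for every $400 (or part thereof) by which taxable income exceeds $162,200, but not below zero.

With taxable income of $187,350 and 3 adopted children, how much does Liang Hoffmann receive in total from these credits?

$13,623

Adoption Credit: base = 3 × $3,775 = $11,325. $187,350 is at or below the $207,200 threshold, so the full $11,325 applies.
Childcare Subsidy: $187,350 is below the $190,200 cutoff, so the full $1,575 applies.
Energy Efficiency Rebate: income exceeds $162,200 by $25,150, which is 63 full-or-partial $400 increments; reduction = 63 × $100 = $6,300, leaving $723.
Total: $11,325 + $1,575 + $723 = $13,623.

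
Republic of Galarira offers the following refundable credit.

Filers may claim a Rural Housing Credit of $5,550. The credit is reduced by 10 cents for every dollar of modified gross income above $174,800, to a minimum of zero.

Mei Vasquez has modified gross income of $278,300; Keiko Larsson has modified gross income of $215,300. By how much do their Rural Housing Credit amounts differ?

$1,500

Mei ($278,300): Rural Housing Credit: 10% of the $103,500 excess over $174,800 is $10,350 ≥ base, so the credit is $0.
Keiko ($215,300): Rural Housing Credit: 10% of the $40,500 excess over $174,800 is $4,050; credit = $5,550 − $4,050 = $1,500.
Difference: |$0 − $1,500| = $1,500.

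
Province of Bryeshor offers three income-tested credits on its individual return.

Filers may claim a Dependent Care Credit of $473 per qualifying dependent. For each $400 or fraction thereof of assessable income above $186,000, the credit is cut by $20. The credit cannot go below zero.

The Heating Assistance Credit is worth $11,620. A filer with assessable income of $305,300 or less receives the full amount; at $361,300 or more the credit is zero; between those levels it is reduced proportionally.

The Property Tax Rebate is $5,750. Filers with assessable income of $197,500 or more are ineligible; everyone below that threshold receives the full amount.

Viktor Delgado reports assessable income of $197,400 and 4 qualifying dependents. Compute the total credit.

$18,682

Dependent Care Credit: base = 4 × $473 = $1,892. income exceeds $186,000 by $11,400, which is 29 full-or-partial $400 increments; reduction = 29 × $20 = $580, leaving $1,312.
Heating Assistance Credit: $197,400 is at or below the $305,300 threshold, so the full $11,620 applies.
Property Tax Rebate: $197,400 is below the $197,500 cutoff, so the full $5,750 applies.
Total: $1,312 + $11,620 + $5,750 = $18,682.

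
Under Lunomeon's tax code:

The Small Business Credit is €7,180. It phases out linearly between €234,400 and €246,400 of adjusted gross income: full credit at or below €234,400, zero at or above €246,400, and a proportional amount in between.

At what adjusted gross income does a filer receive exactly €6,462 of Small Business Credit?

€235,600

€6,462 is 6,462/7,180 of the full €7,180, so 718/7,180 of the €12,000 range has been used: income = €234,400 + €12,000 × 718/7,180 = €235,600.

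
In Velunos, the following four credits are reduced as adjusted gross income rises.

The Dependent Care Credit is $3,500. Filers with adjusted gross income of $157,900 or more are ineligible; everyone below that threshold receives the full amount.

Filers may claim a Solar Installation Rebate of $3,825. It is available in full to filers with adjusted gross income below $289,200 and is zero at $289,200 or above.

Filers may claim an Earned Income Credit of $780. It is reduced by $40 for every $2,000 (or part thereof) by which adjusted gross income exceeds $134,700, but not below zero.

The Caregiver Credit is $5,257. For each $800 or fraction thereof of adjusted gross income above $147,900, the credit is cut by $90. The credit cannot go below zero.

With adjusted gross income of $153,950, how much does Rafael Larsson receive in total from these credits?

$12,242

Dependent Care Credit: $153,950 is below the $157,900 cutoff, so the full $3,500 applies.
Solar Installation Rebate: $153,950 is below the $289,200 cutoff, so the full $3,825 applies.
Earned Income Credit: income exceeds $134,700 by $19,250, which is 10 full-or-partial $2,000 increments; reduction = 10 × $40 = $400, leaving $380.
Caregiver Credit: income exceeds $147,900 by $6,050, which is 8 full-or-partial $800 increments; reduction = 8 × $90 = $720, leaving $4,537.
Total: $3,500 + $3,825 + $380 + $4,537 = $12,242.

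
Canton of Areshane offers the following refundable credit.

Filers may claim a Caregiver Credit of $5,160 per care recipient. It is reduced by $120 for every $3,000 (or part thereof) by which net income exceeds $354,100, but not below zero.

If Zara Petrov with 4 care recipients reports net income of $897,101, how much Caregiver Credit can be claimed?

$0

Caregiver Credit: base = 4 × $5,160 = $20,640. income exceeds $354,100 by $543,001 → 182 increments × $120 = $21,840 ≥ base, so the credit is $0.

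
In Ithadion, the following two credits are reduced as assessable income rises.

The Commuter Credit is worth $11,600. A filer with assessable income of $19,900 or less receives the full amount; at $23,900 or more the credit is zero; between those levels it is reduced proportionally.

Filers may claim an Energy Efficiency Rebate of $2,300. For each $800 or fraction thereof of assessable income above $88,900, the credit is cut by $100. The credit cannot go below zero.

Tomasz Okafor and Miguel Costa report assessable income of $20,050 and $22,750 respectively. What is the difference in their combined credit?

Tomasz ($20,050): Commuter Credit: $20,050 is $150 into a $4,000 phase-out range, leaving 3,850/4,000 of the credit: $11,600 × 3,850/4,000 = $11,165. Energy Efficiency Rebate: $20,050 is at or below the $88,900 threshold, so the full $2,300 applies. total $11,165 + $2,300 = $13,465
Miguel ($22,750): Commuter Credit: $22,750 is $2,850 into a $4,000 phase-out range, leaving 1,150/4,000 of the credit: $11,600 × 1,150/4,000 = $3,335. Energy Efficiency Rebate: $22,750 is at or below the $88,900 threshold, so the full $2,300 applies. total $3,335 + $2,300 = $5,635
Difference: |$13,465 − $5,635| = $7,830.

$7,830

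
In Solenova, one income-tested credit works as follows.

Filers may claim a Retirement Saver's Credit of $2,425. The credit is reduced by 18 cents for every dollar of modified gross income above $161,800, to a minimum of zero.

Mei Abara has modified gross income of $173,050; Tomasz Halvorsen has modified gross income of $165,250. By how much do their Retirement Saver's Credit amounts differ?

$1,404

Mei ($173,050): Retirement Saver's Credit: 18% of the $11,250 excess over $161,800 is $2,025; credit = $2,425 − $2,025 = $400.
Tomasz ($165,250): Retirement Saver's Credit: 18% of the $3,450 excess over $161,800 is $621; credit = $2,425 − $621 = $1,804.
Difference: |$400 − $1,804| = $1,404.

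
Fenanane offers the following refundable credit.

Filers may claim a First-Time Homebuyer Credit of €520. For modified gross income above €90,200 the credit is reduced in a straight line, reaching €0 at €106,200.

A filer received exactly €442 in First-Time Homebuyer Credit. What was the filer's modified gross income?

€92,600

€442 is 442/520 of the full €520, so 78/520 of the €16,000 range has been used: income = €90,200 + €16,000 × 78/520 = €92,600.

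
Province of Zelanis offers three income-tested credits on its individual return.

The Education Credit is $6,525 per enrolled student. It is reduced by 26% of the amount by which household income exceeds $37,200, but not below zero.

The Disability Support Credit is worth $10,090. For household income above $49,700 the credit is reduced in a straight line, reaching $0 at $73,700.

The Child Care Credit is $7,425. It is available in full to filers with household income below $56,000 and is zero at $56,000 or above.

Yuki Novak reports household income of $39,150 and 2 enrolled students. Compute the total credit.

Education Credit: base = 2 × $6,525 = $13,050. 26% of the $1,950 excess over $37,200 is $507; credit = $13,050 − $507 = $12,543.
Disability Support Credit: $39,150 is at or below the $49,700 threshold, so the full $10,090 applies.
Child Care Credit: $39,150 is below the $56,000 cutoff, so the full $7,425 applies.
Total: $12,543 + $10,090 + $7,425 = $30,058.

$30,058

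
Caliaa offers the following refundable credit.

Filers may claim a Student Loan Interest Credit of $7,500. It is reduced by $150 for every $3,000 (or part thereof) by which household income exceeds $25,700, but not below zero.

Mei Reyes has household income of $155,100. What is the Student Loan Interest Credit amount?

$900

Student Loan Interest Credit: income exceeds $25,700 by $129,400, which is 44 full-or-partial $3,000 increments; reduction = 44 × $150 = $6,600, leaving $900.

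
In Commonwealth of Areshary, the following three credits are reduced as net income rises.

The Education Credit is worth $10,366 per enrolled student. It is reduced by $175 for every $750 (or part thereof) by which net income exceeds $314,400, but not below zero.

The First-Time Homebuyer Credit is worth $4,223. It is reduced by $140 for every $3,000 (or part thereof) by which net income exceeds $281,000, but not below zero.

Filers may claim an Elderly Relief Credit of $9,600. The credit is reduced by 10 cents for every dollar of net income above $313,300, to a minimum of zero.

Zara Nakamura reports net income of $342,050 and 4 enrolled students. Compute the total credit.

$42,997

Education Credit: base = 4 × $10,366 = $41,464. income exceeds $314,400 by $27,650, which is 37 full-or-partial $750 increments; reduction = 37 × $175 = $6,475, leaving $34,989.
First-Time Homebuyer Credit: income exceeds $281,000 by $61,050, which is 21 full-or-partial $3,000 increments; reduction = 21 × $140 = $2,940, leaving $1,283.
Elderly Relief Credit: 10% of the $28,750 excess over $313,300 is $2,875; credit = $9,600 − $2,875 = $6,725.
Total: $34,989 + $1,283 + $6,725 = $42,997.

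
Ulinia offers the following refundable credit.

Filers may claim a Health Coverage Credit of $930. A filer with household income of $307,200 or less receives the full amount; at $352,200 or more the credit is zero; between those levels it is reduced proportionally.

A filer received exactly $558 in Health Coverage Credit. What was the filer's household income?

$558 is 558/930 of the full $930, so 372/930 of the $45,000 range has been used: income = $307,200 + $45,000 × 372/930 = $325,200.

$325,200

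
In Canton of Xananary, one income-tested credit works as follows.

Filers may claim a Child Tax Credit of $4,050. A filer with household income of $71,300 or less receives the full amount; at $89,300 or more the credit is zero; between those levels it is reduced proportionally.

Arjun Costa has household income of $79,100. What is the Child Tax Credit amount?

$2,295

Child Tax Credit: $79,100 is $7,800 into a $18,000 phase-out range, leaving 10,200/18,000 of the credit: $4,050 × 10,200/18,000 = $2,295.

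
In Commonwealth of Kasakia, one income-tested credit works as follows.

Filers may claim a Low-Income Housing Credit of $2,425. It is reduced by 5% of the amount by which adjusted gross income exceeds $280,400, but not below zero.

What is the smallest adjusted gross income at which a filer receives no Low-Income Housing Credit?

$328,900

The credit falls by 5% of each dollar above $280,400, so it reaches zero when the excess is $2,425 / 5% = $48,500: income = $280,400 + $48,500 = $328,900.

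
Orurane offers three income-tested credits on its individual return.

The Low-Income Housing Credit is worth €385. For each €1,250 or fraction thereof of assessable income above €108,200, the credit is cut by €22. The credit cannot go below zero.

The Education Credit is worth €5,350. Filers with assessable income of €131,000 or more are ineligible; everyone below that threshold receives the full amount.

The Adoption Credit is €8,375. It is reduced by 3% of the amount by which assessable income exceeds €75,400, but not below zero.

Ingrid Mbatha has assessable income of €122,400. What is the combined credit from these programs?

Low-Income Housing Credit: income exceeds €108,200 by €14,200, which is 12 full-or-partial €1,250 increments; reduction = 12 × €22 = €264, leaving €121.
Education Credit: €122,400 is below the €131,000 cutoff, so the full €5,350 applies.
Adoption Credit: 3% of the €47,000 excess over €75,400 is €1,410; credit = €8,375 − €1,410 = €6,965.
Total: €121 + €5,350 + €6,965 = €12,436.

€12,436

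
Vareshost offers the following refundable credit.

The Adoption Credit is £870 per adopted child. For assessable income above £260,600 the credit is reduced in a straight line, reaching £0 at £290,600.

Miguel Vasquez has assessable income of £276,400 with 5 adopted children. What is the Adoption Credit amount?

Adoption Credit: base = 5 × £870 = £4,350. £276,400 is £15,800 into a £30,000 phase-out range, leaving 14,200/30,000 of the credit: £4,350 × 14,200/30,000 = £2,059.

£2,059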